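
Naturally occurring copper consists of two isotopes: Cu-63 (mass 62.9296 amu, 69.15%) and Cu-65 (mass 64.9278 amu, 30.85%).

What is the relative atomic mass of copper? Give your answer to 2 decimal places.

Weight each isotope mass by its fractional abundance: 0.6915 × 62.9296 + 0.3085 × 64.9278
= 43.51582 + 20.03023 = 63.54605 amu

63.55 amu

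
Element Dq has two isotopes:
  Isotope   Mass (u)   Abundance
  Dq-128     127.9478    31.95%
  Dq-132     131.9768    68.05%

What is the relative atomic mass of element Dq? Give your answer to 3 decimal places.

Weight each isotope mass by its fractional abundance: 0.3195 × 127.9478 + 0.6805 × 131.9768
= 40.87932 + 89.81021 = 130.68953 u

130.690 u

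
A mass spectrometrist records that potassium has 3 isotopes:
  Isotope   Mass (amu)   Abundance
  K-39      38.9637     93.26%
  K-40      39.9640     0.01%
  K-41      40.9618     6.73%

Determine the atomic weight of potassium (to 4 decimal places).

Average mass = Σ (abundance × isotope mass) = 0.9326 × 38.9637 + 0.0001 × 39.9640 + 0.0673 × 40.9618
= 36.33755 + 0.00400 + 2.75673 = 39.09828 amu

39.0983 amu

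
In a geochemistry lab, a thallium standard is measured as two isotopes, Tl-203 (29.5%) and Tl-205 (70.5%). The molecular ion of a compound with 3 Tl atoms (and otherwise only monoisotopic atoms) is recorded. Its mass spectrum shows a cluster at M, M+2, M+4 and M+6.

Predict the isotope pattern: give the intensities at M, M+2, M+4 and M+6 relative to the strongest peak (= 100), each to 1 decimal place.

5.8 : 41.8 : 100.0 : 79.7

Each Tl atom is independently Tl-203 (p = 0.295) or Tl-205 (q = 0.705); the cluster is the binomial expansion (p + q)^3.
P(M) = 0.295^3 = 0.025672
P(M+2) = 3 × 0.295^2 × 0.705^1 = 0.184058
P(M+4) = 3 × 0.295^1 × 0.705^2 = 0.439867
P(M+6) = 0.705^3 = 0.350403
The M+4 peak is largest (0.439867); scaling to 100 gives 5.8 : 41.8 : 100.0 : 79.7.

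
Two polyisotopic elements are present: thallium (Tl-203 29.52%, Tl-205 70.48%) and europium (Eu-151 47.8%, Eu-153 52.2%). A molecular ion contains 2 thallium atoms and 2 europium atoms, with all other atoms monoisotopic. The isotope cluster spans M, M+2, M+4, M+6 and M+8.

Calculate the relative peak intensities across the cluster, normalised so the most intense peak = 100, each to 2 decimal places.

5.51 : 38.35 : 95.47 : 100.00 : 37.47

Thallium pattern (n=2): 0.08714304 : 0.41611392 : 0.49674304
Europium pattern (n=2): 0.228484 : 0.499032 : 0.272484
Convolve the two distributions (both contribute in 2-u steps):
  M: 0.08714304×0.228484 = 0.019911
  M+2: 0.08714304×0.499032 + 0.41611392×0.228484 = 0.138563
  M+4: 0.08714304×0.272484 + 0.41611392×0.499032 + 0.49674304×0.228484 = 0.344897
  M+6: 0.41611392×0.272484 + 0.49674304×0.499032 = 0.361275
  M+8: 0.49674304×0.272484 = 0.135355
Scale to base peak (0.361275) = 100: 5.51 : 38.35 : 95.47 : 100.00 : 37.47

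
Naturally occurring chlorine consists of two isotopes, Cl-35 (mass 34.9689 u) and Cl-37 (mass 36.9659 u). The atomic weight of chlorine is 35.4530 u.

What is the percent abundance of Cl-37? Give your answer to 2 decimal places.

24.24%

Let x be the fractional abundance of Cl-35; then Cl-37 has abundance 1 − x.
34.9689·x + 36.9659·(1 − x) = 35.4530
(34.9689 − 36.9659)·x = 35.4530 − 36.9659
x = -1.5129 / -1.9970 = 0.75759 → 75.76% Cl-35, 24.24% Cl-37.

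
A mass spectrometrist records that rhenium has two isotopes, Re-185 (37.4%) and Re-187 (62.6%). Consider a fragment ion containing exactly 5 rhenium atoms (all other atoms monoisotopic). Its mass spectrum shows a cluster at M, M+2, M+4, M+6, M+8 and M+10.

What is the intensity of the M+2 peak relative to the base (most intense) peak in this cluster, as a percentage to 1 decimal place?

17.8%

Binomial terms of (0.374 + 0.626)^5: M 0.0073, M+2 0.0612, M+4 0.2050, M+6 0.3431, M+8 0.2872, M+10 0.0961 → M+6 is the base peak.
P(M+6) = C(5,3) × 0.374^2 × 0.626^3 = 10 × 0.139876 × 0.24531438 = 0.343136 (base)
P(M+2) = C(5,1) × 0.374^4 × 0.626^1 = 5 × 0.0195653 × 0.6260 = 0.061239
Relative intensity = 0.061239 / 0.343136 × 100 = 17.8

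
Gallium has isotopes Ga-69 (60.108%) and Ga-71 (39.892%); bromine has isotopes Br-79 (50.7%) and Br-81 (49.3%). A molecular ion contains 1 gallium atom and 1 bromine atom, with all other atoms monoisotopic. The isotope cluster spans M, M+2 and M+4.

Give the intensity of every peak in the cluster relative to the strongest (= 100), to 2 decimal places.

61.12 : 100.00 : 39.45

Gallium pattern (n=1): 0.60108 : 0.39892
Bromine pattern (n=1): 0.5070 : 0.4930
Convolve the two distributions (both contribute in 2-u steps):
  M: 0.60108×0.5070 = 0.304748
  M+2: 0.60108×0.4930 + 0.39892×0.5070 = 0.498585
  M+4: 0.39892×0.4930 = 0.196668
Scale to base peak (0.498585) = 100: 61.12 : 100.00 : 39.45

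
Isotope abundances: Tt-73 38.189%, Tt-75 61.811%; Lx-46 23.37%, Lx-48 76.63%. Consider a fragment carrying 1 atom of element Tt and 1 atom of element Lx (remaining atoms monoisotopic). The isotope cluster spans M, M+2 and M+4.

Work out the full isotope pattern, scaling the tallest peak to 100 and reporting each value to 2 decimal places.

18.84 : 92.28 : 100.00

Element Tt pattern (n=1): 0.38189 : 0.61811
Element Lx pattern (n=1): 0.2337 : 0.7663
Convolve the two distributions (both contribute in 2-u steps):
  M: 0.38189×0.2337 = 0.089248
  M+2: 0.38189×0.7663 + 0.61811×0.2337 = 0.437095
  M+4: 0.61811×0.7663 = 0.473658
Scale to base peak (0.473658) = 100: 18.84 : 92.28 : 100.00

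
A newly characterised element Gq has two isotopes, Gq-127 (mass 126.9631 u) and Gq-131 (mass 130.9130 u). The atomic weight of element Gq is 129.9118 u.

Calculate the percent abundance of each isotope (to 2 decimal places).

Let x be the fractional abundance of Gq-127; then Gq-131 has abundance 1 − x.
126.9631·x + 130.9130·(1 − x) = 129.9118
(126.9631 − 130.9130)·x = 129.9118 − 130.9130
x = -1.0012 / -3.9499 = 0.25347 → 25.35% Gq-127, 74.65% Gq-131.

Gq-127: 25.35%, Gq-131: 74.65%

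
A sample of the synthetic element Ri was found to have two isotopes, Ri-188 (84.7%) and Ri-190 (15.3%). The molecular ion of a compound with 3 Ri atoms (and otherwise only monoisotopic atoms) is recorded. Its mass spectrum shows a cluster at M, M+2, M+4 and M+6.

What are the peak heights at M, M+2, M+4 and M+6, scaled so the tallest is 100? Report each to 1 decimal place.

100.0 : 54.2 : 9.8 : 0.6

Expanding (0.847 + 0.153)^3:
P(M) = 0.847^3 = 0.607645
P(M+2) = 3 × 0.847^2 × 0.153^1 = 0.329291
P(M+4) = 3 × 0.847^1 × 0.153^2 = 0.059482
P(M+6) = 0.153^3 = 0.003582
The M peak is largest (0.607645); scaling to 100 gives 100.0 : 54.2 : 9.8 : 0.6.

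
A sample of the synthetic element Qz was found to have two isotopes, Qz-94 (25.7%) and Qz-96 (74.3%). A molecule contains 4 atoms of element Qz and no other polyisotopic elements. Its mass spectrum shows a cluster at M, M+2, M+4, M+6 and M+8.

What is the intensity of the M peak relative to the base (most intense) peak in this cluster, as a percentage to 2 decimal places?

Term probabilities: M 0.0044, M+2 0.0504, M+4 0.2188, M+6 0.4217, M+8 0.3048. Base peak = M+6.
P(M+6) = C(4,3) × 0.257^1 × 0.743^3 = 4 × 0.2570 × 0.41017241 = 0.421657 (base)
P(M) = C(4,0) × 0.257^4 × 0.743^0 = 1 × 0.00436247 × 1.0000 = 0.004362
Relative intensity = 0.004362 / 0.421657 × 100 = 1.03

1.03%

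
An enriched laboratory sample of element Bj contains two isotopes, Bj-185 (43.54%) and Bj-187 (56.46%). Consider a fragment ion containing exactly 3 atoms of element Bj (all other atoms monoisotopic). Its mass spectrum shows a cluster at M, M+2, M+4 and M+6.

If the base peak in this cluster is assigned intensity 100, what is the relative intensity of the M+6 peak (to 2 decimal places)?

43.22

Term probabilities: M 0.0825, M+2 0.3211, M+4 0.4164, M+6 0.1800. Base peak = M+4.
P(M+4) = C(3,2) × 0.4354^1 × 0.5646^2 = 3 × 0.4354 × 0.31877316 = 0.416382 (base)
P(M+6) = C(3,3) × 0.4354^0 × 0.5646^3 = 1 × 1.0000 × 0.17997933 = 0.179979
Relative intensity = 0.179979 / 0.416382 × 100 = 43.22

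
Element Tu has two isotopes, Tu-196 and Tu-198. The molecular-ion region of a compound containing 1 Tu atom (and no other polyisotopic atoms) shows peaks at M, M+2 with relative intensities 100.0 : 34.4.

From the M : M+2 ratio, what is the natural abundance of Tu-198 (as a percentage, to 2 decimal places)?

If p is the fraction of Tu that is Tu-196, then I(M+2)/I(M) = [C(1,1)·p^0·(1−p)] / p^1 = 1·(1−p)/p = 34.4/100.0 = 0.3440
(1−p)/p = 0.3440/1 = 0.3440  ⇒  p = 1/(1 + 0.3440) = 0.7440
Tu-196: 74.40%, Tu-198: 25.60%.

25.60%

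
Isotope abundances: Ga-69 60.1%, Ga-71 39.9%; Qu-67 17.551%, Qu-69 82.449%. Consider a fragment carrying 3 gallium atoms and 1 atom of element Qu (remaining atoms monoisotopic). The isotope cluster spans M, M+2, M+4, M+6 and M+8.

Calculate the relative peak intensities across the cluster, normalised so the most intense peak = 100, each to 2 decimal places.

Gallium pattern (n=3): 0.2170818 : 0.4323576 : 0.2870394 : 0.0635212
Element Qu pattern (n=1): 0.17551 : 0.82449
Convolve the two distributions (both contribute in 2-u steps):
  M: 0.2170818×0.17551 = 0.038100
  M+2: 0.2170818×0.82449 + 0.4323576×0.17551 = 0.254865
  M+4: 0.4323576×0.82449 + 0.2870394×0.17551 = 0.406853
  M+6: 0.2870394×0.82449 + 0.0635212×0.17551 = 0.247810
  M+8: 0.0635212×0.82449 = 0.052373
Scale to base peak (0.406853) = 100: 9.36 : 62.64 : 100.00 : 60.91 : 12.87

9.36 : 62.64 : 100.00 : 60.91 : 12.87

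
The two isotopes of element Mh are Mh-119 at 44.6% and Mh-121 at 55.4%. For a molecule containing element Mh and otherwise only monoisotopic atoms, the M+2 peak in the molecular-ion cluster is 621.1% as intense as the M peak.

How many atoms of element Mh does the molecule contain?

The M+2/M ratio from n Mh atoms is n · q/p = n · 0.554/0.446.
n = 6.211 × 0.446/0.554 = 5.00 ≈ 5

5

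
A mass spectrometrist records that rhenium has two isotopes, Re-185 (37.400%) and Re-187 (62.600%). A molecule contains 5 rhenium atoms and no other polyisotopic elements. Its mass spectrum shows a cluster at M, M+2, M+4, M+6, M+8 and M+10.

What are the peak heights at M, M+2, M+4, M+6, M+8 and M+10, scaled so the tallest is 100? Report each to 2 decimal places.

2.13 : 17.85 : 59.74 : 100.00 : 83.69 : 28.02

The 5 Re atoms are independent, so intensities follow the terms of (0.37400 + 0.62600)^5.
P(M) = 0.37400^5 = 0.007317
P(M+2) = 5 × 0.37400^4 × 0.62600^1 = 0.061239
P(M+4) = 10 × 0.37400^3 × 0.62600^2 = 0.205005
P(M+6) = 10 × 0.37400^2 × 0.62600^3 = 0.343136
P(M+8) = 5 × 0.37400^1 × 0.62600^4 = 0.287170
P(M+10) = 0.62600^5 = 0.096133
The M+6 peak is largest (0.343136); scaling to 100 gives 2.13 : 17.85 : 59.74 : 100.00 : 83.69 : 28.02.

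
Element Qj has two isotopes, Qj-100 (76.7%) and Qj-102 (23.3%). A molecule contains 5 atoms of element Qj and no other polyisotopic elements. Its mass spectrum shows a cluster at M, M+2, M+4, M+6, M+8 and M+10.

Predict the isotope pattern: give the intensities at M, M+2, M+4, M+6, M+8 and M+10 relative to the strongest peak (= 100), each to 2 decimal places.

Expanding (0.767 + 0.233)^5:
P(M) = 0.767^5 = 0.265446
P(M+2) = 5 × 0.767^4 × 0.233^1 = 0.403188
P(M+4) = 10 × 0.767^3 × 0.233^2 = 0.244962
P(M+6) = 10 × 0.767^2 × 0.233^3 = 0.074415
P(M+8) = 5 × 0.767^1 × 0.233^4 = 0.011303
P(M+10) = 0.233^5 = 0.000687
The M+2 peak is largest (0.403188); scaling to 100 gives 65.84 : 100.00 : 60.76 : 18.46 : 2.80 : 0.17.

65.84 : 100.00 : 60.76 : 18.46 : 2.80 : 0.17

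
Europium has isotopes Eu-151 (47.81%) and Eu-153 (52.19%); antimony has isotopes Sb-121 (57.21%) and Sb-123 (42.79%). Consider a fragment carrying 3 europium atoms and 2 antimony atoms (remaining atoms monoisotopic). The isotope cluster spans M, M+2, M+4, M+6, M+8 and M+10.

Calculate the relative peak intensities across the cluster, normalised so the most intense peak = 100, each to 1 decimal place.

11.1 : 52.8 : 100.0 : 93.9 : 43.7 : 8.1

Europium pattern (n=3): 0.10928391 : 0.3578871 : 0.39067407 : 0.14215492
Antimony pattern (n=2): 0.32729841 : 0.48960318 : 0.18309841
Convolve the two distributions (both contribute in 2-u steps):
  M: 0.10928391×0.32729841 = 0.035768
  M+2: 0.10928391×0.48960318 + 0.3578871×0.32729841 = 0.170642
  M+4: 0.10928391×0.18309841 + 0.3578871×0.48960318 + 0.39067407×0.32729841 = 0.323099
  M+6: 0.3578871×0.18309841 + 0.39067407×0.48960318 + 0.14215492×0.32729841 = 0.303331
  M+8: 0.39067407×0.18309841 + 0.14215492×0.48960318 = 0.141131
  M+10: 0.14215492×0.18309841 = 0.026028
Scale to base peak (0.323099) = 100: 11.1 : 52.8 : 100.0 : 93.9 : 43.7 : 8.1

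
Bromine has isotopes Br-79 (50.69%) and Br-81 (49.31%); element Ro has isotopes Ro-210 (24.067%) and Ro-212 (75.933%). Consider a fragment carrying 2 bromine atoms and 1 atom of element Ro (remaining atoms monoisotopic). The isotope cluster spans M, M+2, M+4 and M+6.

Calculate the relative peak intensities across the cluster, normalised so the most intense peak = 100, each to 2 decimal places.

14.12 : 72.00 : 100.00 : 42.14

Bromine pattern (n=2): 0.25694761 : 0.49990478 : 0.24314761
Element Ro pattern (n=1): 0.24067 : 0.75933
Convolve the two distributions (both contribute in 2-u steps):
  M: 0.25694761×0.24067 = 0.061840
  M+2: 0.25694761×0.75933 + 0.49990478×0.24067 = 0.315420
  M+4: 0.49990478×0.75933 + 0.24314761×0.24067 = 0.438111
  M+6: 0.24314761×0.75933 = 0.184629
Scale to base peak (0.438111) = 100: 14.12 : 72.00 : 100.00 : 42.14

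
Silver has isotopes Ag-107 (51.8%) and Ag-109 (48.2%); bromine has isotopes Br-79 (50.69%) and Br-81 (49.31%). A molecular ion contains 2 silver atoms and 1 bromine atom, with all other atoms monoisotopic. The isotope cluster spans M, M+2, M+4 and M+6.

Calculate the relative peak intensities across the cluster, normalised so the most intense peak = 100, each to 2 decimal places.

35.29 : 100.00 : 94.44 : 29.72

Silver pattern (n=2): 0.268324 : 0.499352 : 0.232324
Bromine pattern (n=1): 0.5069 : 0.4931
Convolve the two distributions (both contribute in 2-u steps):
  M: 0.268324×0.5069 = 0.136013
  M+2: 0.268324×0.4931 + 0.499352×0.5069 = 0.385432
  M+4: 0.499352×0.4931 + 0.232324×0.5069 = 0.363996
  M+6: 0.232324×0.4931 = 0.114559
Scale to base peak (0.385432) = 100: 35.29 : 100.00 : 94.44 : 29.72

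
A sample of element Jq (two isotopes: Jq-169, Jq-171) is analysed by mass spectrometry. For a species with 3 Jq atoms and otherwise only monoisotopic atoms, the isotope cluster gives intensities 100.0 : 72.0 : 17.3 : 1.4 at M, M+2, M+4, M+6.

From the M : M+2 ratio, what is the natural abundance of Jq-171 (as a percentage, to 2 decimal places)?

19.35%

Let p = fractional abundance of Jq-169. I(M+2)/I(M) = [C(3,1)·p^2·(1−p)] / p^3 = 3·(1−p)/p = 72.0/100.0 = 0.7200
(1−p)/p = 0.7200/3 = 0.2400  ⇒  p = 1/(1 + 0.2400) = 0.8065
Jq-169: 80.65%, Jq-171: 19.35%.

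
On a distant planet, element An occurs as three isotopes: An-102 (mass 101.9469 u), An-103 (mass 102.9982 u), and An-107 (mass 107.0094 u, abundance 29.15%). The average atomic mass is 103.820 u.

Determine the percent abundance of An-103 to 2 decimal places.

Let x and y be the fractions of An-102 and An-103. Then x + y = 1 − 0.2915 = 0.7085 and 101.9469x + 102.9982y = 103.820 − 0.2915×107.0094 = 72.6267599.
Substituting: 101.9469x + 102.9982(0.7085 − x) = 72.6267599
(101.9469 − 102.9982)x = -0.3474648  ⇒  x = 0.33051, y = 0.37799
An-102: 33.05%, An-103: 37.80%.

37.80%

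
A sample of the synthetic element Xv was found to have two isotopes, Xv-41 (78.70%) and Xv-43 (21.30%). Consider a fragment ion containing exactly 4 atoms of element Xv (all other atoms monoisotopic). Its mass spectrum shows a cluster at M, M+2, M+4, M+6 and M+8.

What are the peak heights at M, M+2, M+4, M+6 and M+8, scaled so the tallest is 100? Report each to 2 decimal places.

Expanding (0.7870 + 0.2130)^4:
P(M) = 0.7870^4 = 0.383618
P(M+2) = 4 × 0.7870^3 × 0.2130^1 = 0.415302
P(M+4) = 6 × 0.7870^2 × 0.2130^2 = 0.168601
P(M+6) = 4 × 0.7870^1 × 0.2130^3 = 0.030421
P(M+8) = 0.2130^4 = 0.002058
The M+2 peak is largest (0.415302); scaling to 100 gives 92.37 : 100.00 : 40.60 : 7.33 : 0.50.

92.37 : 100.00 : 40.60 : 7.33 : 0.50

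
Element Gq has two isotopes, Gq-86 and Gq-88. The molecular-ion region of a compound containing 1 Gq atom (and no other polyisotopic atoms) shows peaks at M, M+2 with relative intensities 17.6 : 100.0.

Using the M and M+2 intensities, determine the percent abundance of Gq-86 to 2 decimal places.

Write p for the Gq-86 fraction. I(M+2)/I(M) = [C(1,1)·p^0·(1−p)] / p^1 = 1·(1−p)/p = 100.0/17.6 = 5.6818
(1−p)/p = 5.6818/1 = 5.6818  ⇒  p = 1/(1 + 5.6818) = 0.1497
Gq-86: 14.97%, Gq-88: 85.03%.

14.97%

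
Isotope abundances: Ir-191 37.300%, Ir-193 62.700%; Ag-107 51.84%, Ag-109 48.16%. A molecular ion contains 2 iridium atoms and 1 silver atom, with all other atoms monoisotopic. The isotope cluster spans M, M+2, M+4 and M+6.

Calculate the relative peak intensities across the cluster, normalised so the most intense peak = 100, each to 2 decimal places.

16.81 : 72.13 : 100.00 : 44.13

Iridium pattern (n=2): 0.139129 : 0.467742 : 0.393129
Silver pattern (n=1): 0.5184 : 0.4816
Convolve the two distributions (both contribute in 2-u steps):
  M: 0.139129×0.5184 = 0.072124
  M+2: 0.139129×0.4816 + 0.467742×0.5184 = 0.309482
  M+4: 0.467742×0.4816 + 0.393129×0.5184 = 0.429063
  M+6: 0.393129×0.4816 = 0.189331
Scale to base peak (0.429063) = 100: 16.81 : 72.13 : 100.00 : 44.13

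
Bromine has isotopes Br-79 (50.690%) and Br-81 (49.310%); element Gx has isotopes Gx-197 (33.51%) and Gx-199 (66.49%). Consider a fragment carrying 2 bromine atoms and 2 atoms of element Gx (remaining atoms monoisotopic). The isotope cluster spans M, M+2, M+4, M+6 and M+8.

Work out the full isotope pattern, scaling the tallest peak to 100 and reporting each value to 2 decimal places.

7.93 : 46.92 : 100.00 : 90.57 : 29.56

Bromine pattern (n=2): 0.25694761 : 0.49990478 : 0.24314761
Element Gx pattern (n=2): 0.11229201 : 0.44561598 : 0.44209201
Convolve the two distributions (both contribute in 2-u steps):
  M: 0.25694761×0.11229201 = 0.028853
  M+2: 0.25694761×0.44561598 + 0.49990478×0.11229201 = 0.170635
  M+4: 0.25694761×0.44209201 + 0.49990478×0.44561598 + 0.24314761×0.11229201 = 0.363664
  M+6: 0.49990478×0.44209201 + 0.24314761×0.44561598 = 0.329354
  M+8: 0.24314761×0.44209201 = 0.107494
Scale to base peak (0.363664) = 100: 7.93 : 46.92 : 100.00 : 90.57 : 29.56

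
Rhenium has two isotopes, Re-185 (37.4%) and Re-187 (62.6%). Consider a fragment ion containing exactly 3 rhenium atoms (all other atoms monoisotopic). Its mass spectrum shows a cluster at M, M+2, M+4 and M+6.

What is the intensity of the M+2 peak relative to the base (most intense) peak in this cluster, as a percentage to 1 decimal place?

59.7%

Term probabilities: M 0.0523, M+2 0.2627, M+4 0.4397, M+6 0.2453. Base peak = M+4.
P(M+4) = C(3,2) × 0.374^1 × 0.626^2 = 3 × 0.3740 × 0.391876 = 0.439685 (base)
P(M+2) = C(3,1) × 0.374^2 × 0.626^1 = 3 × 0.139876 × 0.6260 = 0.262687
Relative intensity = 0.262687 / 0.439685 × 100 = 59.7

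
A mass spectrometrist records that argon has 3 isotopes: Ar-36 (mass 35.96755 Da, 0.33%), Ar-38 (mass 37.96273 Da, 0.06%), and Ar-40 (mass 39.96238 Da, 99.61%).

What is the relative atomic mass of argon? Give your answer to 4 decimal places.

Ar = Σ fᵢ·mᵢ = 0.0033 × 35.96755 + 0.0006 × 37.96273 + 0.9961 × 39.96238
= 0.118693 + 0.022778 + 39.806527 = 39.947998 Da

39.9480 Da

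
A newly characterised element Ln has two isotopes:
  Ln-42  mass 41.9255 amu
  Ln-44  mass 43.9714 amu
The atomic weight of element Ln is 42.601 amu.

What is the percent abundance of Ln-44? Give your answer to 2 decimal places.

33.02%

Writing the weighted mean with unknown fraction x of Ln-42:
41.9255·x + 43.9714·(1 − x) = 42.601
(41.9255 − 43.9714)·x = 42.601 − 43.9714
x = -1.3704 / -2.0459 = 0.66983 → 66.98% Ln-42, 33.02% Ln-44.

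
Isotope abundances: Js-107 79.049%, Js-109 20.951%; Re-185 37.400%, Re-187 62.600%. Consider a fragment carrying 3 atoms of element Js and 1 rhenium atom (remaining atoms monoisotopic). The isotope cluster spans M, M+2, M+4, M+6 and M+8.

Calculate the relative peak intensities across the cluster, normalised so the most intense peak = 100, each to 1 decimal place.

Element Js pattern (n=3): 0.493957 : 0.39275233 : 0.10409435 : 0.00919632
Rhenium pattern (n=1): 0.3740 : 0.6260
Convolve the two distributions (both contribute in 2-u steps):
  M: 0.493957×0.3740 = 0.184740
  M+2: 0.493957×0.6260 + 0.39275233×0.3740 = 0.456106
  M+4: 0.39275233×0.6260 + 0.10409435×0.3740 = 0.284794
  M+6: 0.10409435×0.6260 + 0.00919632×0.3740 = 0.068602
  M+8: 0.00919632×0.6260 = 0.005757
Scale to base peak (0.456106) = 100: 40.5 : 100.0 : 62.4 : 15.0 : 1.3

40.5 : 100.0 : 62.4 : 15.0 : 1.3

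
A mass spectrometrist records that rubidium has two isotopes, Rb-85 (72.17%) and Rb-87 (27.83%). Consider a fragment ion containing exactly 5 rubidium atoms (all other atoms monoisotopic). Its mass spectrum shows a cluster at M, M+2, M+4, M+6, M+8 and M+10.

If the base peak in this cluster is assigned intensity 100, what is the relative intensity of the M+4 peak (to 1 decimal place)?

Binomial terms of (0.7217 + 0.2783)^5: M 0.1958, M+2 0.3775, M+4 0.2911, M+6 0.1123, M+8 0.0216, M+10 0.0017 → M+2 is the base peak.
P(M+2) = C(5,1) × 0.7217^4 × 0.2783^1 = 5 × 0.27128565 × 0.2783 = 0.377494 (base)
P(M+4) = C(5,2) × 0.7217^3 × 0.2783^2 = 10 × 0.37589809 × 0.07745089 = 0.291136
Relative intensity = 0.291136 / 0.377494 × 100 = 77.1

77.1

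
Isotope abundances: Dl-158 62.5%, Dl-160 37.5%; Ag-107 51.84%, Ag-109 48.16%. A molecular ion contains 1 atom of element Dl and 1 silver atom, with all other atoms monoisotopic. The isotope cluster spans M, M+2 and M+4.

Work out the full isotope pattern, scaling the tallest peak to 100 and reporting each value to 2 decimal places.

Element Dl pattern (n=1): 0.6250 : 0.3750
Silver pattern (n=1): 0.5184 : 0.4816
Convolve the two distributions (both contribute in 2-u steps):
  M: 0.6250×0.5184 = 0.324000
  M+2: 0.6250×0.4816 + 0.3750×0.5184 = 0.495400
  M+4: 0.3750×0.4816 = 0.180600
Scale to base peak (0.495400) = 100: 65.40 : 100.00 : 36.46

65.40 : 100.00 : 36.46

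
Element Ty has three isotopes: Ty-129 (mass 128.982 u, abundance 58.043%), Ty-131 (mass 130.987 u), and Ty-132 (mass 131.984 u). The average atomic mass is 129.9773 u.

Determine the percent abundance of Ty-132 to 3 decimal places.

Let x and y be the fractions of Ty-131 and Ty-132. Then x + y = 1 − 0.58043 = 0.41957 and 130.987x + 131.984y = 129.9773 − 0.58043×128.982 = 55.11227774.
Substituting: 130.987x + 131.984(0.41957 − x) = 55.11227774
(130.987 − 131.984)x = -0.26424914  ⇒  x = 0.26504, y = 0.15453
Ty-131: 26.504%, Ty-132: 15.453%.

15.453%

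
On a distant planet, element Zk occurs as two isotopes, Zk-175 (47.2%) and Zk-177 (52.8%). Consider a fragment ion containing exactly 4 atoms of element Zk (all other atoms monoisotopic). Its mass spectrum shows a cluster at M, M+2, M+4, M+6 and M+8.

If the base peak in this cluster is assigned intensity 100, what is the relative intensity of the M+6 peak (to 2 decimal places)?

74.58

Term probabilities: M 0.0496, M+2 0.2221, M+4 0.3727, M+6 0.2779, M+8 0.0777. Base peak = M+4.
P(M+4) = C(4,2) × 0.472^2 × 0.528^2 = 6 × 0.222784 × 0.278784 = 0.372652 (base)
P(M+6) = C(4,3) × 0.472^1 × 0.528^3 = 4 × 0.4720 × 0.14719795 = 0.277910
Relative intensity = 0.277910 / 0.372652 × 100 = 74.58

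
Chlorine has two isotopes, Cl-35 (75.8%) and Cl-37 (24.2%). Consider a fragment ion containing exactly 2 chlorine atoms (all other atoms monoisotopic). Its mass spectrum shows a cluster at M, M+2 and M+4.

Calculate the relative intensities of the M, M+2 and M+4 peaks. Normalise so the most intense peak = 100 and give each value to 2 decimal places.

Expanding (0.758 + 0.242)^2:
P(M) = 0.758^2 = 0.574564
P(M+2) = 2 × 0.758^1 × 0.242^1 = 0.366872
P(M+4) = 0.242^2 = 0.058564
The M peak is largest (0.574564); scaling to 100 gives 100.00 : 63.85 : 10.19.

100.00 : 63.85 : 10.19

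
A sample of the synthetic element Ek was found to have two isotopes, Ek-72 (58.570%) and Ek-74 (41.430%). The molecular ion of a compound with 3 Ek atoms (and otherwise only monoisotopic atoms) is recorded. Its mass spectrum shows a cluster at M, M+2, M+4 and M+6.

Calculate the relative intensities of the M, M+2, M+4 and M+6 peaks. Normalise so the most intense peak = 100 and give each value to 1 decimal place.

The 3 Ek atoms are independent, so intensities follow the terms of (0.58570 + 0.41430)^3.
P(M) = 0.58570^3 = 0.200921
P(M+2) = 3 × 0.58570^2 × 0.41430^1 = 0.426370
P(M+4) = 3 × 0.58570^1 × 0.41430^2 = 0.301597
P(M+6) = 0.41430^3 = 0.071112
The M+2 peak is largest (0.426370); scaling to 100 gives 47.1 : 100.0 : 70.7 : 16.7.

47.1 : 100.0 : 70.7 : 16.7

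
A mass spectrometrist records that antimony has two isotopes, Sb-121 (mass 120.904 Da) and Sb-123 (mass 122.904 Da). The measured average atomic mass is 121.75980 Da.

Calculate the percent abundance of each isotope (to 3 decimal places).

Sb-121: 57.210%, Sb-123: 42.790%

Let x be the fractional abundance of Sb-121; then Sb-123 has abundance 1 − x.
120.904·x + 122.904·(1 − x) = 121.75980
(120.904 − 122.904)·x = 121.75980 − 122.904
x = -1.14420 / -2.000 = 0.57210 → 57.210% Sb-121, 42.790% Sb-123.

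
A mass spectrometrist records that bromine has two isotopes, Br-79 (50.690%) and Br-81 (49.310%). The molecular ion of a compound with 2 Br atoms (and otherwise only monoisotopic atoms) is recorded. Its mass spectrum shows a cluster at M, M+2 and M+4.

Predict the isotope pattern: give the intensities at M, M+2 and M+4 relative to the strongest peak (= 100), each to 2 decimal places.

The 2 Br atoms are independent, so intensities follow the terms of (0.50690 + 0.49310)^2.
P(M) = 0.50690^2 = 0.256948
P(M+2) = 2 × 0.50690^1 × 0.49310^1 = 0.499905
P(M+4) = 0.49310^2 = 0.243148
The M+2 peak is largest (0.499905); scaling to 100 gives 51.40 : 100.00 : 48.64.

51.40 : 100.00 : 48.64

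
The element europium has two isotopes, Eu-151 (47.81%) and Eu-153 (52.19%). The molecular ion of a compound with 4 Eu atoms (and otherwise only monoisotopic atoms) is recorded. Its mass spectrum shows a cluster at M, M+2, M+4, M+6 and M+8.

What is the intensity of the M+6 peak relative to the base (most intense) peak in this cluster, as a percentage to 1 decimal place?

72.8%

(0.4781 + 0.5219)^4 gives M 0.0522, M+2 0.2281, M+4 0.3736, M+6 0.2719, M+8 0.0742; the largest is M+4.
P(M+4) = C(4,2) × 0.4781^2 × 0.5219^2 = 6 × 0.22857961 × 0.27237961 = 0.373563 (base)
P(M+6) = C(4,3) × 0.4781^1 × 0.5219^3 = 4 × 0.4781 × 0.14215492 = 0.271857
Relative intensity = 0.271857 / 0.373563 × 100 = 72.8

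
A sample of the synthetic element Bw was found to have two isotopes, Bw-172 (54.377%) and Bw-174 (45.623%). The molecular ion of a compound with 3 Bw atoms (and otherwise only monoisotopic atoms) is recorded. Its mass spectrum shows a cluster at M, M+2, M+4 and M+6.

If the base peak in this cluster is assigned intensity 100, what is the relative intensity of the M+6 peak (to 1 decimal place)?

23.5

(0.54377 + 0.45623)^3 gives M 0.1608, M+2 0.4047, M+4 0.3396, M+6 0.0950; the largest is M+2.
P(M+2) = C(3,1) × 0.54377^2 × 0.45623^1 = 3 × 0.29568581 × 0.45623 = 0.404702 (base)
P(M+6) = C(3,3) × 0.54377^0 × 0.45623^3 = 1 × 1.0000 × 0.09496236 = 0.094962
Relative intensity = 0.094962 / 0.404702 × 100 = 23.5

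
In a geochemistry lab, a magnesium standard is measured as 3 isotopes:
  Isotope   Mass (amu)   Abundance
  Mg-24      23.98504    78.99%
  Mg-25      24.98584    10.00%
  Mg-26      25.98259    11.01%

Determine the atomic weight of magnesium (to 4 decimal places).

24.3051 amu

The abundance-weighted mean is 0.7899 × 23.98504 + 0.1000 × 24.98584 + 0.1101 × 25.98259
= 18.945783 + 2.498584 + 2.860683 = 24.305050 amu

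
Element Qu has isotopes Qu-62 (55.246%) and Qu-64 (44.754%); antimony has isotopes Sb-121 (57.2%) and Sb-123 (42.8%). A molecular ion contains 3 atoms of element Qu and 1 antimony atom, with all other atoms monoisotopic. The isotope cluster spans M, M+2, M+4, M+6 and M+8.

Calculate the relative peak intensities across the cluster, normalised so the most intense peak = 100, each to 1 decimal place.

Element Qu pattern (n=3): 0.16861745 : 0.4097838 : 0.33196004 : 0.0896387
Antimony pattern (n=1): 0.5720 : 0.4280
Convolve the two distributions (both contribute in 2-u steps):
  M: 0.16861745×0.5720 = 0.096449
  M+2: 0.16861745×0.4280 + 0.4097838×0.5720 = 0.306565
  M+4: 0.4097838×0.4280 + 0.33196004×0.5720 = 0.365269
  M+6: 0.33196004×0.4280 + 0.0896387×0.5720 = 0.193352
  M+8: 0.0896387×0.4280 = 0.038365
Scale to base peak (0.365269) = 100: 26.4 : 83.9 : 100.0 : 52.9 : 10.5

26.4 : 83.9 : 100.0 : 52.9 : 10.5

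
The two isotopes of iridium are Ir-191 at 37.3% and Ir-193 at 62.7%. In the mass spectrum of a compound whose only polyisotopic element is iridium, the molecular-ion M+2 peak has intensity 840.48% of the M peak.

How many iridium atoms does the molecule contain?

5

For n independent Ir atoms, I(M+2)/I(M) = n · (abundance Ir-193) / (abundance Ir-191) = n · 0.627/0.373.
n = 8.4048 × 0.373/0.627 = 5.00 ≈ 5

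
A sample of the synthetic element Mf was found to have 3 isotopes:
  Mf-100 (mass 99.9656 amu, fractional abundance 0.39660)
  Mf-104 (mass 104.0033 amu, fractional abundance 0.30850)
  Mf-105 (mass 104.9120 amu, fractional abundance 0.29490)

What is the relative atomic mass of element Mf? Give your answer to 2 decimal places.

102.67 amu

Ar = Σ fᵢ·mᵢ = 0.39660 × 99.9656 + 0.30850 × 104.0033 + 0.29490 × 104.9120
= 39.64636 + 32.08502 + 30.93855 = 102.66993 amu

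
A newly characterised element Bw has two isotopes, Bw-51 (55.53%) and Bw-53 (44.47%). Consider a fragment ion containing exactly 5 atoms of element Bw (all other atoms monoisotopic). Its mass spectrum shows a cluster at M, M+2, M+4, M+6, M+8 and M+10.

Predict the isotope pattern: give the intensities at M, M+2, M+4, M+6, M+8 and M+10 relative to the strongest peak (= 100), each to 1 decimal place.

15.6 : 62.4 : 100.0 : 80.1 : 32.1 : 5.1

Each Bw atom is independently Bw-51 (p = 0.5553) or Bw-53 (q = 0.4447); the cluster is the binomial expansion (p + q)^5.
P(M) = 0.5553^5 = 0.052801
P(M+2) = 5 × 0.5553^4 × 0.4447^1 = 0.211421
P(M+4) = 10 × 0.5553^3 × 0.4447^2 = 0.338624
P(M+6) = 10 × 0.5553^2 × 0.4447^3 = 0.271179
P(M+8) = 5 × 0.5553^1 × 0.4447^4 = 0.108584
P(M+10) = 0.4447^5 = 0.017391
The M+4 peak is largest (0.338624); scaling to 100 gives 15.6 : 62.4 : 100.0 : 80.1 : 32.1 : 5.1.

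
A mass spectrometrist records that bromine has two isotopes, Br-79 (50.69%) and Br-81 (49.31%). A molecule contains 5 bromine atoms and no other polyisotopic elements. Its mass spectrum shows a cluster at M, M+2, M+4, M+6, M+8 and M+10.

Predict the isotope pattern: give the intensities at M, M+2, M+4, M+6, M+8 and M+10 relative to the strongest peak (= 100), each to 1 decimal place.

10.6 : 51.4 : 100.0 : 97.3 : 47.3 : 9.2

Expanding (0.5069 + 0.4931)^5:
P(M) = 0.5069^5 = 0.033467
P(M+2) = 5 × 0.5069^4 × 0.4931^1 = 0.162777
P(M+4) = 10 × 0.5069^3 × 0.4931^2 = 0.316692
P(M+6) = 10 × 0.5069^2 × 0.4931^3 = 0.308070
P(M+8) = 5 × 0.5069^1 × 0.4931^4 = 0.149842
P(M+10) = 0.4931^5 = 0.029152
The M+4 peak is largest (0.316692); scaling to 100 gives 10.6 : 51.4 : 100.0 : 97.3 : 47.3 : 9.2.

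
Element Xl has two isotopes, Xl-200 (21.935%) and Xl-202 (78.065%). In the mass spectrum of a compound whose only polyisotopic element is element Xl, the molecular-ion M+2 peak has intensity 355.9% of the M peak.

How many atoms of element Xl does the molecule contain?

With n Xl atoms, P(M+2)/P(M) = C(n,1)·p^(n−1)q / p^n = n·q/p = n · 0.78065/0.21935.
n = 3.559 × 0.21935/0.78065 = 1.00 ≈ 1

1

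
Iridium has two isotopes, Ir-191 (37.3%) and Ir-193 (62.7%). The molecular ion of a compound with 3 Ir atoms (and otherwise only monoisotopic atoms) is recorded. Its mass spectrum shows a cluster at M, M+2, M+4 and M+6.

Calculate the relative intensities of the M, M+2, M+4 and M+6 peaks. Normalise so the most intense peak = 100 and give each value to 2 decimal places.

Each Ir atom is independently Ir-191 (p = 0.373) or Ir-193 (q = 0.627); the cluster is the binomial expansion (p + q)^3.
P(M) = 0.373^3 = 0.051895
P(M+2) = 3 × 0.373^2 × 0.627^1 = 0.261702
P(M+4) = 3 × 0.373^1 × 0.627^2 = 0.439911
P(M+6) = 0.627^3 = 0.246492
The M+4 peak is largest (0.439911); scaling to 100 gives 11.80 : 59.49 : 100.00 : 56.03.

11.80 : 59.49 : 100.00 : 56.03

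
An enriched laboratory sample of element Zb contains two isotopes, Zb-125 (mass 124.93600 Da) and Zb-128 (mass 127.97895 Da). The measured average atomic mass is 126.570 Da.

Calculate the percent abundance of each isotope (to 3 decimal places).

Let x be the fractional abundance of Zb-125; then Zb-128 has abundance 1 − x.
124.93600·x + 127.97895·(1 − x) = 126.570
(124.93600 − 127.97895)·x = 126.570 − 127.97895
x = -1.40895 / -3.04295 = 0.46302 → 46.302% Zb-125, 53.698% Zb-128.

Zb-125: 46.302%, Zb-128: 53.698%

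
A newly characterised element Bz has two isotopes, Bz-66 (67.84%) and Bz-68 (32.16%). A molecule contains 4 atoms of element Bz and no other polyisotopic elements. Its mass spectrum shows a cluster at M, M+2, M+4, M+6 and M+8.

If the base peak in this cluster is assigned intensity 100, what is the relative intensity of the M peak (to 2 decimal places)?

52.74

Binomial terms of (0.6784 + 0.3216)^4: M 0.2118, M+2 0.4016, M+4 0.2856, M+6 0.0903, M+8 0.0107 → M+2 is the base peak.
P(M+2) = C(4,1) × 0.6784^3 × 0.3216^1 = 4 × 0.3122177 × 0.3216 = 0.401637 (base)
P(M) = C(4,0) × 0.6784^4 × 0.3216^0 = 1 × 0.21180849 × 1.0000 = 0.211808
Relative intensity = 0.211808 / 0.401637 × 100 = 52.74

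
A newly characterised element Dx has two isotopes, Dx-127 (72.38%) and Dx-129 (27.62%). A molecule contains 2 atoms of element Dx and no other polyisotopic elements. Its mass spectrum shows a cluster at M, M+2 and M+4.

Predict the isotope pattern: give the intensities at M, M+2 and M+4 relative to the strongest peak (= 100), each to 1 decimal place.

100.0 : 76.3 : 14.6

Expanding (0.7238 + 0.2762)^2:
P(M) = 0.7238^2 = 0.523886
P(M+2) = 2 × 0.7238^1 × 0.2762^1 = 0.399827
P(M+4) = 0.2762^2 = 0.076286
The M peak is largest (0.523886); scaling to 100 gives 100.0 : 76.3 : 14.6.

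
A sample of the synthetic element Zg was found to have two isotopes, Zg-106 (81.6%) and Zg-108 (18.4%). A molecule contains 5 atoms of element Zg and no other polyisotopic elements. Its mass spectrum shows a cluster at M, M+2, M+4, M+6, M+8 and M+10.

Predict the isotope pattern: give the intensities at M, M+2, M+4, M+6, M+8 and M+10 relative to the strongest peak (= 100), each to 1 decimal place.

Each Zg atom is independently Zg-106 (p = 0.816) or Zg-108 (q = 0.184); the cluster is the binomial expansion (p + q)^5.
P(M) = 0.816^5 = 0.361785
P(M+2) = 5 × 0.816^4 × 0.184^1 = 0.407895
P(M+4) = 10 × 0.816^3 × 0.184^2 = 0.183953
P(M+6) = 10 × 0.816^2 × 0.184^3 = 0.041480
P(M+8) = 5 × 0.816^1 × 0.184^4 = 0.004677
P(M+10) = 0.184^5 = 0.000211
The M+2 peak is largest (0.407895); scaling to 100 gives 88.7 : 100.0 : 45.1 : 10.2 : 1.1 : 0.1.

88.7 : 100.0 : 45.1 : 10.2 : 1.1 : 0.1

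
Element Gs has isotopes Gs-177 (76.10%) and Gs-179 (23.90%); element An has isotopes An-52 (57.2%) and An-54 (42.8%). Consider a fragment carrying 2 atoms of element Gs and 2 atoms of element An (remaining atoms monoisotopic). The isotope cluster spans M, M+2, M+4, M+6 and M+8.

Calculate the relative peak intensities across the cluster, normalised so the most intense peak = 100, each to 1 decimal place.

Element Gs pattern (n=2): 0.579121 : 0.363758 : 0.057121
Element An pattern (n=2): 0.327184 : 0.489632 : 0.183184
Convolve the two distributions (both contribute in 2-u steps):
  M: 0.579121×0.327184 = 0.189479
  M+2: 0.579121×0.489632 + 0.363758×0.327184 = 0.402572
  M+4: 0.579121×0.183184 + 0.363758×0.489632 + 0.057121×0.327184 = 0.302882
  M+6: 0.363758×0.183184 + 0.057121×0.489632 = 0.094603
  M+8: 0.057121×0.183184 = 0.010464
Scale to base peak (0.402572) = 100: 47.1 : 100.0 : 75.2 : 23.5 : 2.6

47.1 : 100.0 : 75.2 : 23.5 : 2.6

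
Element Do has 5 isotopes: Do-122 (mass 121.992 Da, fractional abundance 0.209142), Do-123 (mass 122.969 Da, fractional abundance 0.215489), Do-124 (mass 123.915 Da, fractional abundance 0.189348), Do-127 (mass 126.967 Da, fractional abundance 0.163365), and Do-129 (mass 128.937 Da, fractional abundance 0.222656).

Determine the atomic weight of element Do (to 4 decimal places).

124.9257 Da

Average mass = Σ (abundance × isotope mass) = 0.209142 × 121.992 + 0.215489 × 122.969 + 0.189348 × 123.915 + 0.163365 × 126.967 + 0.222656 × 128.937
= 25.51365 + 26.49847 + 23.46306 + 20.74196 + 28.70860 = 124.92574 Da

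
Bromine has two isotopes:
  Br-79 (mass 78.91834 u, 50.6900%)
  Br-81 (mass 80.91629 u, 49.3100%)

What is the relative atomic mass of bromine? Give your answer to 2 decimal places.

79.90 u

Weight each isotope mass by its fractional abundance: 0.506900 × 78.91834 + 0.493100 × 80.91629
= 40.003707 + 39.899823 = 79.903530 u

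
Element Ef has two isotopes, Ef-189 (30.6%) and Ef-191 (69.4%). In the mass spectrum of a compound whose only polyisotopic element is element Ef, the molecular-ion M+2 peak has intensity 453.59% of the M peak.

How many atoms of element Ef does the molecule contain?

2

For n independent Ef atoms, I(M+2)/I(M) = n · (abundance Ef-191) / (abundance Ef-189) = n · 0.694/0.306.
n = 4.5359 × 0.306/0.694 = 2.00 ≈ 2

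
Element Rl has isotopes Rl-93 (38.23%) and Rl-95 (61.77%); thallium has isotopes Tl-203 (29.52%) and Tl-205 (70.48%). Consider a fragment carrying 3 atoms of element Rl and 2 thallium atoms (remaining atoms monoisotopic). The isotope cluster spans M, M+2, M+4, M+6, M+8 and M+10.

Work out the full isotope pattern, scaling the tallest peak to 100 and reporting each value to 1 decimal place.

1.4 : 13.9 : 53.0 : 100.0 : 93.6 : 34.7

Element Rl pattern (n=3): 0.0558744 : 0.27083666 : 0.43760347 : 0.23568547
Thallium pattern (n=2): 0.08714304 : 0.41611392 : 0.49674304
Convolve the two distributions (both contribute in 2-u steps):
  M: 0.0558744×0.08714304 = 0.004869
  M+2: 0.0558744×0.41611392 + 0.27083666×0.08714304 = 0.046852
  M+4: 0.0558744×0.49674304 + 0.27083666×0.41611392 + 0.43760347×0.08714304 = 0.178588
  M+6: 0.27083666×0.49674304 + 0.43760347×0.41611392 + 0.23568547×0.08714304 = 0.337167
  M+8: 0.43760347×0.49674304 + 0.23568547×0.41611392 = 0.315448
  M+10: 0.23568547×0.49674304 = 0.117075
Scale to base peak (0.337167) = 100: 1.4 : 13.9 : 53.0 : 100.0 : 93.6 : 34.7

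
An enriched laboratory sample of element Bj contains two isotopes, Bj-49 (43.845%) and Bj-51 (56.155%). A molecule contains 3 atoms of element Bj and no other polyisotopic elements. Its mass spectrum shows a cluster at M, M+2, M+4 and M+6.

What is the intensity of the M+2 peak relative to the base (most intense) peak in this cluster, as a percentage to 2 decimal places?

78.08%

(0.43845 + 0.56155)^3 gives M 0.0843, M+2 0.3239, M+4 0.4148, M+6 0.1771; the largest is M+4.
P(M+4) = C(3,2) × 0.43845^1 × 0.56155^2 = 3 × 0.43845 × 0.3153384 = 0.414780 (base)
P(M+2) = C(3,1) × 0.43845^2 × 0.56155^1 = 3 × 0.1922384 × 0.56155 = 0.323854
Relative intensity = 0.323854 / 0.414780 × 100 = 78.08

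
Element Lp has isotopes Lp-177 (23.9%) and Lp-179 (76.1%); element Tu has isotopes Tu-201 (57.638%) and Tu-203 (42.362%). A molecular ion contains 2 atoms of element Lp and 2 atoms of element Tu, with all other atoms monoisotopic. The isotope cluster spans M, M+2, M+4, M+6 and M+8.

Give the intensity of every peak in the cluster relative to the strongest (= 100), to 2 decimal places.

Element Lp pattern (n=2): 0.057121 : 0.363758 : 0.579121
Element Tu pattern (n=2): 0.3322139 : 0.48833219 : 0.1794539
Convolve the two distributions (both contribute in 2-u steps):
  M: 0.057121×0.3322139 = 0.018976
  M+2: 0.057121×0.48833219 + 0.363758×0.3322139 = 0.148739
  M+4: 0.057121×0.1794539 + 0.363758×0.48833219 + 0.579121×0.3322139 = 0.380277
  M+6: 0.363758×0.1794539 + 0.579121×0.48833219 = 0.348081
  M+8: 0.579121×0.1794539 = 0.103926
Scale to base peak (0.380277) = 100: 4.99 : 39.11 : 100.00 : 91.53 : 27.33

4.99 : 39.11 : 100.00 : 91.53 : 27.33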